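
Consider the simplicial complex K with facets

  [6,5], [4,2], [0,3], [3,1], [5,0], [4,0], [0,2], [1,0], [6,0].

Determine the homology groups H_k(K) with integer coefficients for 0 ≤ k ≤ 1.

H_0 = Z,  H_1 = Z^3.

We work with the vertex ordering 0 < 1 < 2 < 3 < 4 < 5 < 6. The simplices of K, each written with vertices in increasing order, are:

  0-simplices (7): [0], [1], [2], [3], [4], [5], [6]
  1-simplices (9): [0,1], [0,2], [0,3], [0,4], [0,5], [0,6], [1,3], [2,4], [5,6]

Hence C_0 ≅ Z^7, C_1 ≅ Z^9.

∂_1: C_1 → C_0 sends each edge [p,q] (with p < q) to q − p.
The 7×9 boundary matrix has rank 6 and Smith normal form diag(1,1,1,1,1,1).

Reading off H_k = ker ∂_k / im ∂_{k+1}:

  H_0: rank C_0 − rank ∂_1 = 7 − 6 = 1, and the invariant factors of ∂_1 are all 1, so H_0 ≅ Z.
  H_1: rank ker ∂_1 − rank ∂_2 = (9 − 6) − 0 = 3, and there is no ∂_2, so H_1 ≅ Z^3.

As a check, the Euler characteristic is 7 − 9 = -2, which agrees with 1 − 3 = -2.
(K is a triangulation of a wedge of 3 circles.)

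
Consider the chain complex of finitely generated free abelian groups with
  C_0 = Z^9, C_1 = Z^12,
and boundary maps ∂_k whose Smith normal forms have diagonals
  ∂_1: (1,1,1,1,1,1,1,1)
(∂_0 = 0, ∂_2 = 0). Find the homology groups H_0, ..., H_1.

H_0 ≅ Z,  H_1 ≅ Z^4.

H_0: b_0 = 9 − 0 − 8 = 1; torsion from ∂_1 factors > 1: none. So H_0 ≅ Z.
H_1: b_1 = 12 − 8 − 0 = 4; torsion from ∂_2 factors > 1: none. So H_1 ≅ Z^4.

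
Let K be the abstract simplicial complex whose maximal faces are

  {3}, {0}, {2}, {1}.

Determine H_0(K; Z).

We work with the vertex ordering 0 < 1 < 2 < 3. The simplices of K, each written with vertices in increasing order, are:

  0-simplices (4): [0], [1], [2], [3]

so the chain groups are C_0 ≅ Z^4.

Reading off H_k = ker ∂_k / im ∂_{k+1}:

  H_0: rank C_0 − rank ∂_1 = 4 − 0 = 4, and there is no ∂_1, so H_0 ≅ Z^4.

(K is a triangulation of a set of 4 points.)

H_0 ≅ Z^4.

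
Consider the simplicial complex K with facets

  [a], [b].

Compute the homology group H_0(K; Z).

H_0 ≅ Z^2.

Fix the vertex order a < b and write every simplex with vertices in increasing order. Then dim K = 0 and the simplices of K are:

  0-simplices (2): a, b

so the chain groups are C_0 ≅ Z^2.

Computing H_k = (kernel of ∂_k) / (image of ∂_{k+1}):

  H_0: rank C_0 − rank ∂_1 = 2 − 0 = 2, and there is no ∂_1, so H_0 ≅ Z^2.

(K is a triangulation of a set of 2 points.)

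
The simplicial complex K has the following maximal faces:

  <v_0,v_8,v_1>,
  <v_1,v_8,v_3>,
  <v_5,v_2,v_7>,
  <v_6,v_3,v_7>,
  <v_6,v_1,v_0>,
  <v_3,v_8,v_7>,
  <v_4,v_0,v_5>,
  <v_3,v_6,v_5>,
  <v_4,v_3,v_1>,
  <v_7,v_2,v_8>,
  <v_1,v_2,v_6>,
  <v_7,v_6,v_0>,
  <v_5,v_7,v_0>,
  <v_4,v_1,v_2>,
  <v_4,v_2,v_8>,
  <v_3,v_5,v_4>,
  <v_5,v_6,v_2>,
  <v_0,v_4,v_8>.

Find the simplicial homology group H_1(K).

H_1 = Z ⊕ Z_2.

Fix the vertex order v_0 < v_1 < v_2 < v_3 < v_4 < v_5 < v_6 < v_7 < v_8 and write every simplex with vertices in increasing order. Then dim K = 2 and the simplices of K are:

  0-simplices (9): [v_0], [v_1], [v_2], [v_3], [v_4], [v_5], [v_6], [v_7], [v_8]
  1-simplices (27): (27 of them)
  2-simplices (18): (18 of them)

Hence C_0 ≅ Z^9, C_1 ≅ Z^27, C_2 ≅ Z^18.

∂_1: C_1 → C_0 sends each edge [p,q] (with p < q) to q − p.
This gives a 9×27 integer matrix of rank 8; reducing to Smith normal form yields diagonal entries (1,1,1,1,1,1,1,1).

∂_2: C_2 → C_1 acts by ∂[p,q,r] = [q,r] − [p,r] + [p,q]. For instance
  ∂[v_2,v_7,v_8] = [v_7,v_8] − [v_2,v_8] + [v_2,v_7],
  ∂[v_1,v_3,v_8] = [v_3,v_8] − [v_1,v_8] + [v_1,v_3].
The resulting 27×18 matrix has rank 18, and its Smith normal form has invariant factors (1,1,1,1,1,1,1,1,1,1,1,1,1,1,1,1,1,2).

Computing H_k = (kernel of ∂_k) / (image of ∂_{k+1}):

  H_1: rank ker ∂_1 − rank ∂_2 = (27 − 8) − 18 = 1, and ∂_2 has invariant factor 2 > 1, so H_1 ≅ Z ⊕ Z_2.

(K is a triangulation of the Klein bottle.)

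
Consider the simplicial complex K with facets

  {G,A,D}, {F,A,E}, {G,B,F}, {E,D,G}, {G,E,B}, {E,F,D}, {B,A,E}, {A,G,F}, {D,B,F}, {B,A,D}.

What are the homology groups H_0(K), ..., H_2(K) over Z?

H_0 ≅ Z,  H_1 ≅ Z_2,  H_2 = 0.

We work with the vertex ordering A < B < D < E < F < G. The simplices of K, each written with vertices in increasing order, are:

  0-simplices (6): A, B, D, E, F, G
  1-simplices (15): AB, AD, AE, AF, AG, BD, BE, BF, BG, DE, DF, DG, EF, EG, FG
  2-simplices (10): ABD, ABE, ADG, AEF, AFG, BDF, BEG, BFG, DEF, DEG

so the chain groups are C_0 ≅ Z^6, C_1 ≅ Z^15, C_2 ≅ Z^10.

The boundary map ∂_1: C_1 → C_0 sends each edge [p,q] (with p < q) to q − p. For instance
  ∂BE = E − B.
This gives a 6×15 integer matrix of rank 5; reducing to Smith normal form yields diagonal entries (1,1,1,1,1).

Boundary ∂_2: C_2 → C_1 sends each 2-simplex [p,q,r] to [q,r] − [p,r] + [p,q]. For instance
  ∂ADG = DG − AG + AD,
  ∂ABD = BD − AD + AB.
The resulting 15×10 matrix has rank 10, and its Smith normal form has invariant factors (1,1,1,1,1,1,1,1,1,2).

Computing H_k = (kernel of ∂_k) / (image of ∂_{k+1}):

  H_0: rank C_0 − rank ∂_1 = 6 − 5 = 1, and the invariant factors of ∂_1 are all 1, so H_0 = Z.
  H_1: rank ker ∂_1 − rank ∂_2 = (15 − 5) − 10 = 0, and ∂_2 has invariant factor 2 > 1, so H_1 = Z_2.
  H_2: rank ker ∂_2 − rank ∂_3 = (10 − 10) − 0 = 0, and there is no ∂_3, so H_2 = 0.

As a check, the Euler characteristic is 6 − 15 + 10 = 1, which agrees with 1 − 0 + 0 = 1.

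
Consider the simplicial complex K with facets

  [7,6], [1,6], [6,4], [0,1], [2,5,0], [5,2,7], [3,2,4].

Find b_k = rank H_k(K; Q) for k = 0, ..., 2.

b_0 = 1, b_1 = 2, b_2 = 0.

K has 8 vertices, 12 edges, 3 triangles.
rank ∂_0 = 0, rank ∂_1 = 7 ⇒ b_0 = 8 − 0 − 7 = 1; all invariant factors of ∂_1 are 1 so no torsion. So H_0 = Z.
rank ∂_1 = 7, rank ∂_2 = 3 ⇒ b_1 = 12 − 7 − 3 = 2; all invariant factors of ∂_2 are 1 so no torsion. So H_1 = Z^2.
rank ∂_2 = 3, rank ∂_3 = 0 ⇒ b_2 = 3 − 3 − 0 = 0. So H_2 = 0.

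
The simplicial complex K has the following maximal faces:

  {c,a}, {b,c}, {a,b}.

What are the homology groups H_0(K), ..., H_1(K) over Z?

Order the vertices as a < b < c. Listing each simplex with vertices in this order, K has dimension 1 with simplices:

  0-simplices (3): a, b, c
  1-simplices (3): ab, ac, bc

Hence C_0 ≅ Z^3, C_1 ≅ Z^3.

Boundary ∂_1: C_1 → C_0 is given by ∂[p,q] = [q] − [p].
This gives a 3×3 integer matrix of rank 2; reducing to Smith normal form yields diagonal entries (1,1).

Now H_k = ker ∂_k / im ∂_{k+1}, so:

  H_0: rank C_0 − rank ∂_1 = 3 − 2 = 1, and the invariant factors of ∂_1 are all 1, so H_0 ≅ Z.
  H_1: rank ker ∂_1 − rank ∂_2 = (3 − 2) − 0 = 1, and there is no ∂_2, so H_1 ≅ Z.

(K is a triangulation of the circle S^1.)

H_0 ≅ Z,  H_1 ≅ Z.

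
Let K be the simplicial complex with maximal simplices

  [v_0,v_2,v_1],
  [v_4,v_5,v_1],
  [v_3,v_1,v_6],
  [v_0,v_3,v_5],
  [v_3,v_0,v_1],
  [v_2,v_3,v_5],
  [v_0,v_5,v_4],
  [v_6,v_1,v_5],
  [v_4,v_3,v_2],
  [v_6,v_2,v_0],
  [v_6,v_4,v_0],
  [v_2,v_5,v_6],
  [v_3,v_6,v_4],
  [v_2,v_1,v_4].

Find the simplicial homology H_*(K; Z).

H_0 = Z,  H_1 = Z^2,  H_2 = Z.

Order the vertices as v_0 < v_1 < v_2 < v_3 < v_4 < v_5 < v_6. Listing each simplex with vertices in this order, K has dimension 2 with simplices:

  0-simplices (7): [v_0], [v_1], [v_2], [v_3], [v_4], [v_5], [v_6]
  1-simplices (21): (21 of them)
  2-simplices (14): (14 of them)

giving chain groups C_0 ≅ Z^7, C_1 ≅ Z^21, C_2 ≅ Z^14.

∂_1: C_1 → C_0 is given by ∂[p,q] = [q] − [p]. For instance
  ∂[v_4,v_6] = [v_6] − [v_4].
As a 7×21 matrix over Z this has rank 6, with invariant factors (1,1,1,1,1,1).

Boundary ∂_2: C_2 → C_1 sends each 2-simplex [p,q,r] to [q,r] − [p,r] + [p,q]. For instance
  ∂[v_0,v_4,v_6] = [v_4,v_6] − [v_0,v_6] + [v_0,v_4],
  ∂[v_1,v_4,v_5] = [v_4,v_5] − [v_1,v_5] + [v_1,v_4].
This gives a 21×14 integer matrix of rank 13; reducing to Smith normal form yields diagonal entries (1,1,1,1,1,1,1,1,1,1,1,1,1).

Reading off H_k = ker ∂_k / im ∂_{k+1}:

  H_0: rank C_0 − rank ∂_1 = 7 − 6 = 1, and the invariant factors of ∂_1 are all 1, so H_0 = Z.
  H_1: rank ker ∂_1 − rank ∂_2 = (21 − 6) − 13 = 2, and the invariant factors of ∂_2 are all 1, so H_1 = Z^2.
  H_2: rank ker ∂_2 − rank ∂_3 = (14 − 13) − 0 = 1, and there is no ∂_3, so H_2 = Z.

As a check, the Euler characteristic is 7 − 21 + 14 = 0, which agrees with 1 − 2 + 1 = 0.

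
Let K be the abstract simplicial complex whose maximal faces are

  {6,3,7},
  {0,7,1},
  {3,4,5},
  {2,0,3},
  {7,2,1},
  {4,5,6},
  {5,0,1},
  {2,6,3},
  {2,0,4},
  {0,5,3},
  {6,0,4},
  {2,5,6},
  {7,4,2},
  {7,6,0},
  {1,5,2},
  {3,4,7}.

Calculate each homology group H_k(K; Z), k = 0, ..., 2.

We work with the vertex ordering 0 < 1 < 2 < 3 < 4 < 5 < 6 < 7. The simplices of K, each written with vertices in increasing order, are:

  0-simplices (8): [0], [1], [2], [3], [4], [5], [6], [7]
  1-simplices (24): (24 of them)
  2-simplices (16): [0,1,5], [0,1,7], [0,2,3], [0,2,4], [0,3,5], [0,4,6], [0,6,7], [1,2,5], [1,2,7], [2,3,6], [2,4,7], [2,5,6], [3,4,5], [3,4,7], [3,6,7], [4,5,6]

Hence C_0 ≅ Z^8, C_1 ≅ Z^24, C_2 ≅ Z^16.

∂_1: C_1 → C_0 maps an edge to its endpoints' difference, ∂[p,q] = q − p. For instance
  ∂[0,4] = [4] − [0].
The resulting 8×24 matrix has rank 7, and its Smith normal form has invariant factors (1,1,1,1,1,1,1).

The boundary map ∂_2: C_2 → C_1 acts by ∂[p,q,r] = [q,r] − [p,r] + [p,q]. For instance
  ∂[4,5,6] = [5,6] − [4,6] + [4,5],
  ∂[0,1,7] = [1,7] − [0,7] + [0,1].
As a 24×16 matrix over Z this has rank 15, with invariant factors (1,1,1,1,1,1,1,1,1,1,1,1,1,1,1).

Computing H_k = (kernel of ∂_k) / (image of ∂_{k+1}):

  H_0: rank C_0 − rank ∂_1 = 8 − 7 = 1, and the invariant factors of ∂_1 are all 1, so H_0 = Z.
  H_1: rank ker ∂_1 − rank ∂_2 = (24 − 7) − 15 = 2, and the invariant factors of ∂_2 are all 1, so H_1 = Z^2.
  H_2: rank ker ∂_2 − rank ∂_3 = (16 − 15) − 0 = 1, and there is no ∂_3, so H_2 = Z.

(K is a triangulation of the torus T^2.)

H_0 ≅ Z,  H_1 ≅ Z^2,  H_2 ≅ Z.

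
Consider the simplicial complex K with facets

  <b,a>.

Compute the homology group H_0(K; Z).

We work with the vertex ordering a < b. The simplices of K, each written with vertices in increasing order, are:

  0-simplices (2): a, b
  1-simplices (1): ab

so the chain groups are C_0 ≅ Z^2, C_1 ≅ Z^1.

Boundary ∂_1: C_1 → C_0 maps an edge to its endpoints' difference, ∂[p,q] = q − p.
The resulting 2×1 matrix has rank 1, and its Smith normal form has invariant factors (1).

From H_k ≅ ker(∂_k) / im(∂_{k+1}) we obtain:

  H_0: rank C_0 − rank ∂_1 = 2 − 1 = 1, and the invariant factors of ∂_1 are all 1, so H_0 = Z.

H_0 = Z.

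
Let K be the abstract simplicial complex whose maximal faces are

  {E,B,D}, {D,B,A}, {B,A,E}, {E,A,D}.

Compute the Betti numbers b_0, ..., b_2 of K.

b_0 = 1, b_1 = 0, b_2 = 1.

Order the vertices as A < B < D < E. Listing each simplex with vertices in this order, K has dimension 2 with simplices:

  0-simplices (4): A, B, D, E
  1-simplices (6): AB, AD, AE, BD, BE, DE
  2-simplices (4): ABD, ABE, ADE, BDE

Hence C_0 ≅ Z^4, C_1 ≅ Z^6, C_2 ≅ Z^4.

∂_1: C_1 → C_0 is given by ∂[p,q] = [q] − [p].
The 4×6 boundary matrix has rank 3 and Smith normal form diag(1,1,1).

The boundary map ∂_2: C_2 → C_1 maps a triangle to the signed sum of its edges. For instance
  ∂ABD = BD − AD + AB,
  ∂ABE = BE − AE + AB.
The resulting 6×4 matrix has rank 3, and its Smith normal form has invariant factors (1,1,1).

From H_k ≅ ker(∂_k) / im(∂_{k+1}) we obtain:

  H_0: rank C_0 − rank ∂_1 = 4 − 3 = 1, and the invariant factors of ∂_1 are all 1, so H_0 = Z.
  H_1: rank ker ∂_1 − rank ∂_2 = (6 − 3) − 3 = 0, and the invariant factors of ∂_2 are all 1, so H_1 = 0.
  H_2: rank ker ∂_2 − rank ∂_3 = (4 − 3) − 0 = 1, and there is no ∂_3, so H_2 = Z.

As a check, the Euler characteristic is 4 − 6 + 4 = 2, which agrees with 1 − 0 + 1 = 2.

Hence the Betti numbers are b_0 = 1, b_1 = 0, b_2 = 1.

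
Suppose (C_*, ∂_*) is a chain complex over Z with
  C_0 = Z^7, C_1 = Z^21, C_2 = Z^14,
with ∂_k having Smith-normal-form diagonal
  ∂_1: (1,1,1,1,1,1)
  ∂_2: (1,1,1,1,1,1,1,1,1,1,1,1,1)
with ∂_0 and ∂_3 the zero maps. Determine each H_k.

H_0: b_0 = 7 − 0 − 6 = 1; torsion from ∂_1 factors > 1: none. So H_0 = Z.
H_1: b_1 = 21 − 6 − 13 = 2; torsion from ∂_2 factors > 1: none. So H_1 = Z^2.
H_2: b_2 = 14 − 13 − 0 = 1; torsion from ∂_3 factors > 1: none. So H_2 = Z.

H_0 = Z,  H_1 = Z^2,  H_2 = Z.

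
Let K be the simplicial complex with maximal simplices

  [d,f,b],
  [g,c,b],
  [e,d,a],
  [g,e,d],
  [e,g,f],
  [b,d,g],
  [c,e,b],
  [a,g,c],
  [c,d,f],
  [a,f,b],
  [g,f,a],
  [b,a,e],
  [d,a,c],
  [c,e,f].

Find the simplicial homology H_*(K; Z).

We work with the vertex ordering a < b < c < d < e < f < g. The simplices of K, each written with vertices in increasing order, are:

  0-simplices (7): a, b, c, d, e, f, g
  1-simplices (21): ab, ac, ad, ae, af, ag, bc, bd, be, bf, bg, cd, ce, cf, cg, de, df, dg, ef, eg, fg
  2-simplices (14): abe, abf, acd, acg, ade, afg, bce, bcg, bdf, bdg, cdf, cef, deg, efg

giving chain groups C_0 ≅ Z^7, C_1 ≅ Z^21, C_2 ≅ Z^14.

Boundary ∂_1: C_1 → C_0 maps an edge to its endpoints' difference, ∂[p,q] = q − p.
As a 7×21 matrix over Z this has rank 6, with invariant factors (1,1,1,1,1,1).

The boundary map ∂_2: C_2 → C_1 sends each 2-simplex [p,q,r] to [q,r] − [p,r] + [p,q]. For instance
  ∂deg = eg − dg + de,
  ∂acg = cg − ag + ac.
The 21×14 boundary matrix has rank 13 and Smith normal form diag(1,1,1,1,1,1,1,1,1,1,1,1,1).

Computing H_k = (kernel of ∂_k) / (image of ∂_{k+1}):

  H_0: rank C_0 − rank ∂_1 = 7 − 6 = 1, and the invariant factors of ∂_1 are all 1, so H_0 = Z.
  H_1: rank ker ∂_1 − rank ∂_2 = (21 − 6) − 13 = 2, and the invariant factors of ∂_2 are all 1, so H_1 = Z^2.
  H_2: rank ker ∂_2 − rank ∂_3 = (14 − 13) − 0 = 1, and there is no ∂_3, so H_2 = Z.

(K is a triangulation of the torus T^2.)

H_0 = Z,  H_1 = Z^2,  H_2 = Z.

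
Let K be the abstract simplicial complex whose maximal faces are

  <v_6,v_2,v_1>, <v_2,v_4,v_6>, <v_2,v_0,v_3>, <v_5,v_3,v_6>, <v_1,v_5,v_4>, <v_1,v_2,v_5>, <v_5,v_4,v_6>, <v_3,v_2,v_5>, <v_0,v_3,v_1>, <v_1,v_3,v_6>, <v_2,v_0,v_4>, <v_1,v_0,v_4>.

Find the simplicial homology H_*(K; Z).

H_0 ≅ Z,  H_1 ≅ Z/2,  H_2 = 0.

K has 7 vertices, 18 edges, 12 triangles.
rank ∂_0 = 0, rank ∂_1 = 6 ⇒ b_0 = 7 − 0 − 6 = 1; all invariant factors of ∂_1 are 1 so no torsion. So H_0 = Z.
rank ∂_1 = 6, rank ∂_2 = 12 ⇒ b_1 = 18 − 6 − 12 = 0; ∂_2 has invariant factor(s) [2] giving torsion. So H_1 = Z/2.
rank ∂_2 = 12, rank ∂_3 = 0 ⇒ b_2 = 12 − 12 − 0 = 0. So H_2 = 0.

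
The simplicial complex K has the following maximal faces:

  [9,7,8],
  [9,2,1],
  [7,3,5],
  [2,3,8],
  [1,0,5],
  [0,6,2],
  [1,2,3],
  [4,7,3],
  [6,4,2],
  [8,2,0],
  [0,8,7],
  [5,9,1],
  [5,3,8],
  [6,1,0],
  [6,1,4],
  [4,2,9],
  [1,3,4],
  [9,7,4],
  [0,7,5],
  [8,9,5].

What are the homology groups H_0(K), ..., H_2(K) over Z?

Order the vertices as 0 < 1 < 2 < 3 < 4 < 5 < 6 < 7 < 8 < 9. Listing each simplex with vertices in this order, K has dimension 2 with simplices:

  0-simplices (10): [0], [1], [2], [3], [4], [5], [6], [7], [8], [9]
  1-simplices (30): (30 of them)
  2-simplices (20): (20 of them)

giving chain groups C_0 ≅ Z^10, C_1 ≅ Z^30, C_2 ≅ Z^20.

∂_1: C_1 → C_0 sends each edge [p,q] (with p < q) to q − p. For instance
  ∂[0,6] = [6] − [0].
The resulting 10×30 matrix has rank 9, and its Smith normal form has invariant factors (1,1,1,1,1,1,1,1,1).

∂_2: C_2 → C_1 acts by ∂[p,q,r] = [q,r] − [p,r] + [p,q]. For instance
  ∂[1,2,3] = [2,3] − [1,3] + [1,2],
  ∂[0,5,7] = [5,7] − [0,7] + [0,5].
The resulting 30×20 matrix has rank 20, and its Smith normal form has invariant factors (1,1,1,1,1,1,1,1,1,1,1,1,1,1,1,1,1,1,1,2).

Reading off H_k = ker ∂_k / im ∂_{k+1}:

  H_0: rank C_0 − rank ∂_1 = 10 − 9 = 1, and the invariant factors of ∂_1 are all 1, so H_0 = Z.
  H_1: rank ker ∂_1 − rank ∂_2 = (30 − 9) − 20 = 1, and ∂_2 has invariant factor 2 > 1, so H_1 = Z × Z/2.
  H_2: rank ker ∂_2 − rank ∂_3 = (20 − 20) − 0 = 0, and there is no ∂_3, so H_2 = 0.

H_0 ≅ Z,  H_1 ≅ Z × Z/2,  H_2 = 0.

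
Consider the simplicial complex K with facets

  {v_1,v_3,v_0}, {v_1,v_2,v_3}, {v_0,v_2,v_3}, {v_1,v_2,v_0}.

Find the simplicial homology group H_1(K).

Order the vertices as v_0 < v_1 < v_2 < v_3. Listing each simplex with vertices in this order, K has dimension 2 with simplices:

  0-simplices (4): [v_0], [v_1], [v_2], [v_3]
  1-simplices (6): [v_0,v_1], [v_0,v_2], [v_0,v_3], [v_1,v_2], [v_1,v_3], [v_2,v_3]
  2-simplices (4): [v_0,v_1,v_2], [v_0,v_1,v_3], [v_0,v_2,v_3], [v_1,v_2,v_3]

giving chain groups C_0 ≅ Z^4, C_1 ≅ Z^6, C_2 ≅ Z^4.

∂_1: C_1 → C_0 sends each edge [p,q] (with p < q) to q − p.
This gives a 4×6 integer matrix of rank 3; reducing to Smith normal form yields diagonal entries (1,1,1).

Boundary ∂_2: C_2 → C_1 maps a triangle to the signed sum of its edges. For instance
  ∂[v_1,v_2,v_3] = [v_2,v_3] − [v_1,v_3] + [v_1,v_2],
  ∂[v_0,v_1,v_3] = [v_1,v_3] − [v_0,v_3] + [v_0,v_1].
As a 6×4 matrix over Z this has rank 3, with invariant factors (1,1,1).

From H_k ≅ ker(∂_k) / im(∂_{k+1}) we obtain:

  H_1: rank ker ∂_1 − rank ∂_2 = (6 − 3) − 3 = 0, and the invariant factors of ∂_2 are all 1, so H_1 ≅ 0.

(K is a triangulation of the 2-sphere S^2.)

H_1 = 0.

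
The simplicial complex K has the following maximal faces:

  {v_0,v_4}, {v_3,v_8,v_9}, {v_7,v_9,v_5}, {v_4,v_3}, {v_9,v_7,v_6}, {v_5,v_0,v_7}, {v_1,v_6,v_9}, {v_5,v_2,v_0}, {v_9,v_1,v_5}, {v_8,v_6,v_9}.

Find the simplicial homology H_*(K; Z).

We work with the vertex ordering v_0 < v_1 < v_2 < v_3 < v_4 < v_5 < v_6 < v_7 < v_8 < v_9. The simplices of K, each written with vertices in increasing order, are:

  0-simplices (10): [v_0], [v_1], [v_2], [v_3], [v_4], [v_5], [v_6], [v_7], [v_8], [v_9]
  1-simplices (18): (18 of them)
  2-simplices (8): [v_0,v_2,v_5], [v_0,v_5,v_7], [v_1,v_5,v_9], [v_1,v_6,v_9], [v_3,v_8,v_9], [v_5,v_7,v_9], [v_6,v_7,v_9], [v_6,v_8,v_9]

giving chain groups C_0 ≅ Z^10, C_1 ≅ Z^18, C_2 ≅ Z^8.

∂_1: C_1 → C_0 is given by ∂[p,q] = [q] − [p]. For instance
  ∂[v_6,v_9] = [v_9] − [v_6].
The resulting 10×18 matrix has rank 9, and its Smith normal form has invariant factors (1,1,1,1,1,1,1,1,1).

The boundary map ∂_2: C_2 → C_1 maps a triangle to the signed sum of its edges. For instance
  ∂[v_6,v_7,v_9] = [v_7,v_9] − [v_6,v_9] + [v_6,v_7],
  ∂[v_0,v_2,v_5] = [v_2,v_5] − [v_0,v_5] + [v_0,v_2].
This gives a 18×8 integer matrix of rank 8; reducing to Smith normal form yields diagonal entries (1,1,1,1,1,1,1,1).

Now H_k = ker ∂_k / im ∂_{k+1}, so:

  H_0: rank C_0 − rank ∂_1 = 10 − 9 = 1, and the invariant factors of ∂_1 are all 1, so H_0 = Z.
  H_1: rank ker ∂_1 − rank ∂_2 = (18 − 9) − 8 = 1, and the invariant factors of ∂_2 are all 1, so H_1 = Z.
  H_2: rank ker ∂_2 − rank ∂_3 = (8 − 8) − 0 = 0, and there is no ∂_3, so H_2 = 0.

H_0 ≅ Z,  H_1 ≅ Z,  H_2 = 0.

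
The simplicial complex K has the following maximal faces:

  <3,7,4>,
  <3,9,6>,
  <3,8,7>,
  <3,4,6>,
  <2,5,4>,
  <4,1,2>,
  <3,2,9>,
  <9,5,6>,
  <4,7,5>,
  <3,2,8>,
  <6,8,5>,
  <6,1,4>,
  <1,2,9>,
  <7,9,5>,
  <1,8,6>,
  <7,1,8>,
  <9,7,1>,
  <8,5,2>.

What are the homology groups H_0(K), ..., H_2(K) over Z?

H_0 ≅ Z,  H_1 ≅ Z^2,  H_2 ≅ Z.

Take the total order 1 < 2 < 3 < 4 < 5 < 6 < 7 < 8 < 9 on the vertex set. Then K (dimension 2) consists of the simplices:

  0-simplices (9): [1], [2], [3], [4], [5], [6], [7], [8], [9]
  1-simplices (27): (27 of them)
  2-simplices (18): [1,2,4], [1,2,9], [1,4,6], [1,6,8], [1,7,8], [1,7,9], [2,3,8], [2,3,9], [2,4,5], [2,5,8], [3,4,6], [3,4,7], [3,6,9], [3,7,8], [4,5,7], [5,6,8], [5,6,9], [5,7,9]

giving chain groups C_0 ≅ Z^9, C_1 ≅ Z^27, C_2 ≅ Z^18.

Boundary ∂_1: C_1 → C_0 maps an edge to its endpoints' difference, ∂[p,q] = q − p.
The resulting 9×27 matrix has rank 8, and its Smith normal form has invariant factors (1,1,1,1,1,1,1,1).

∂_2: C_2 → C_1 sends each 2-simplex [p,q,r] to [q,r] − [p,r] + [p,q]. For instance
  ∂[5,7,9] = [7,9] − [5,9] + [5,7],
  ∂[4,5,7] = [5,7] − [4,7] + [4,5].
As a 27×18 matrix over Z this has rank 17, with invariant factors (1,1,1,1,1,1,1,1,1,1,1,1,1,1,1,1,1).

Reading off H_k = ker ∂_k / im ∂_{k+1}:

  H_0: rank C_0 − rank ∂_1 = 9 − 8 = 1, and the invariant factors of ∂_1 are all 1, so H_0 ≅ Z.
  H_1: rank ker ∂_1 − rank ∂_2 = (27 − 8) − 17 = 2, and the invariant factors of ∂_2 are all 1, so H_1 ≅ Z^2.
  H_2: rank ker ∂_2 − rank ∂_3 = (18 − 17) − 0 = 1, and there is no ∂_3, so H_2 ≅ Z.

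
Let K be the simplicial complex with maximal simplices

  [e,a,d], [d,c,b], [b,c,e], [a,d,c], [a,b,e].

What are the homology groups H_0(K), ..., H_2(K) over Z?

H_0 = Z,  H_1 = Z,  H_2 = 0.

Order the vertices as a < b < c < d < e. Listing each simplex with vertices in this order, K has dimension 2 with simplices:

  0-simplices (5): a, b, c, d, e
  1-simplices (10): ab, ac, ad, ae, bc, bd, be, cd, ce, de
  2-simplices (5): abe, acd, ade, bcd, bce

giving chain groups C_0 ≅ Z^5, C_1 ≅ Z^10, C_2 ≅ Z^5.

∂_1: C_1 → C_0 maps an edge to its endpoints' difference, ∂[p,q] = q − p. For instance
  ∂be = e − b.
The resulting 5×10 matrix has rank 4, and its Smith normal form has invariant factors (1,1,1,1).

∂_2: C_2 → C_1 acts by ∂[p,q,r] = [q,r] − [p,r] + [p,q]. For instance
  ∂bcd = cd − bd + bc,
  ∂ade = de − ae + ad.
The 10×5 boundary matrix has rank 5 and Smith normal form diag(1,1,1,1,1).

Now H_k = ker ∂_k / im ∂_{k+1}, so:

  H_0: rank C_0 − rank ∂_1 = 5 − 4 = 1, and the invariant factors of ∂_1 are all 1, so H_0 = Z.
  H_1: rank ker ∂_1 − rank ∂_2 = (10 − 4) − 5 = 1, and the invariant factors of ∂_2 are all 1, so H_1 = Z.
  H_2: rank ker ∂_2 − rank ∂_3 = (5 − 5) − 0 = 0, and there is no ∂_3, so H_2 = 0.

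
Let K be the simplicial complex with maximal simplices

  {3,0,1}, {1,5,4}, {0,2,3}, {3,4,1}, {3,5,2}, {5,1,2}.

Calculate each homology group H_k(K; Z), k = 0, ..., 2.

We work with the vertex ordering 0 < 1 < 2 < 3 < 4 < 5. The simplices of K, each written with vertices in increasing order, are:

  0-simplices (6): [0], [1], [2], [3], [4], [5]
  1-simplices (12): [0,1], [0,2], [0,3], [1,2], [1,3], [1,4], [1,5], [2,3], [2,5], [3,4], [3,5], [4,5]
  2-simplices (6): [0,1,3], [0,2,3], [1,2,5], [1,3,4], [1,4,5], [2,3,5]

giving chain groups C_0 ≅ Z^6, C_1 ≅ Z^12, C_2 ≅ Z^6.

∂_1: C_1 → C_0 is given by ∂[p,q] = [q] − [p].
The 6×12 boundary matrix has rank 5 and Smith normal form diag(1,1,1,1,1).

The boundary map ∂_2: C_2 → C_1 sends each 2-simplex [p,q,r] to [q,r] − [p,r] + [p,q]. For instance
  ∂[1,2,5] = [2,5] − [1,5] + [1,2],
  ∂[2,3,5] = [3,5] − [2,5] + [2,3].
As a 12×6 matrix over Z this has rank 6, with invariant factors (1,1,1,1,1,1).

Computing H_k = (kernel of ∂_k) / (image of ∂_{k+1}):

  H_0: rank C_0 − rank ∂_1 = 6 − 5 = 1, and the invariant factors of ∂_1 are all 1, so H_0 = Z.
  H_1: rank ker ∂_1 − rank ∂_2 = (12 − 5) − 6 = 1, and the invariant factors of ∂_2 are all 1, so H_1 = Z.
  H_2: rank ker ∂_2 − rank ∂_3 = (6 − 6) − 0 = 0, and there is no ∂_3, so H_2 = 0.

H_0 = Z,  H_1 = Z,  H_2 = 0.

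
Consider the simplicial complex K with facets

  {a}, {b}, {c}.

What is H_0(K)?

Fix the vertex order a < b < c and write every simplex with vertices in increasing order. Then dim K = 0 and the simplices of K are:

  0-simplices (3): a, b, c

Hence C_0 ≅ Z^3.

Reading off H_k = ker ∂_k / im ∂_{k+1}:

  H_0: rank C_0 − rank ∂_1 = 3 − 0 = 3, and there is no ∂_1, so H_0 = Z^3.

H_0 = Z^3.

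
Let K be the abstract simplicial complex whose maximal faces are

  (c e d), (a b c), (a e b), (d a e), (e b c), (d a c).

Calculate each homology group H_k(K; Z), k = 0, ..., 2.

Order the vertices as a < b < c < d < e. Listing each simplex with vertices in this order, K has dimension 2 with simplices:

  0-simplices (5): a, b, c, d, e
  1-simplices (9): ab, ac, ad, ae, bc, be, cd, ce, de
  2-simplices (6): abc, abe, acd, ade, bce, cde

Hence C_0 ≅ Z^5, C_1 ≅ Z^9, C_2 ≅ Z^6.

Boundary ∂_1: C_1 → C_0 is given by ∂[p,q] = [q] − [p]. For instance
  ∂ab = b − a.
The 5×9 boundary matrix has rank 4 and Smith normal form diag(1,1,1,1).

Boundary ∂_2: C_2 → C_1 maps a triangle to the signed sum of its edges. For instance
  ∂acd = cd − ad + ac,
  ∂abc = bc − ac + ab.
This gives a 9×6 integer matrix of rank 5; reducing to Smith normal form yields diagonal entries (1,1,1,1,1).

From H_k ≅ ker(∂_k) / im(∂_{k+1}) we obtain:

  H_0: rank C_0 − rank ∂_1 = 5 − 4 = 1, and the invariant factors of ∂_1 are all 1, so H_0 ≅ Z.
  H_1: rank ker ∂_1 − rank ∂_2 = (9 − 4) − 5 = 0, and the invariant factors of ∂_2 are all 1, so H_1 ≅ 0.
  H_2: rank ker ∂_2 − rank ∂_3 = (6 − 5) − 0 = 1, and there is no ∂_3, so H_2 ≅ Z.

H_0 ≅ Z,  H_1 = 0,  H_2 ≅ Z.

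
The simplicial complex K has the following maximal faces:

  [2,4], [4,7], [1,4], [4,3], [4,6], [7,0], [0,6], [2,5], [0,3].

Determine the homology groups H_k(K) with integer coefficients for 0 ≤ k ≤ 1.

H_0 = Z,  H_1 = Z^2.

Fix the vertex order 0 < 1 < 2 < 3 < 4 < 5 < 6 < 7 and write every simplex with vertices in increasing order. Then dim K = 1 and the simplices of K are:

  0-simplices (8): [0], [1], [2], [3], [4], [5], [6], [7]
  1-simplices (9): [0,3], [0,6], [0,7], [1,4], [2,4], [2,5], [3,4], [4,6], [4,7]

so the chain groups are C_0 ≅ Z^8, C_1 ≅ Z^9.

∂_1: C_1 → C_0 sends each edge [p,q] (with p < q) to q − p. For instance
  ∂[0,6] = [6] − [0].
The 8×9 boundary matrix has rank 7 and Smith normal form diag(1,1,1,1,1,1,1).

Computing H_k = (kernel of ∂_k) / (image of ∂_{k+1}):

  H_0: rank C_0 − rank ∂_1 = 8 − 7 = 1, and the invariant factors of ∂_1 are all 1, so H_0 = Z.
  H_1: rank ker ∂_1 − rank ∂_2 = (9 − 7) − 0 = 2, and there is no ∂_2, so H_1 = Z^2.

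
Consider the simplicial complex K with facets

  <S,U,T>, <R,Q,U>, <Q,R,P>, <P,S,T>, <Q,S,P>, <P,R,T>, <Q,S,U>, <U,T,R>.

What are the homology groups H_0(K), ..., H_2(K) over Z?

Fix the vertex order P < Q < R < S < T < U and write every simplex with vertices in increasing order. Then dim K = 2 and the simplices of K are:

  0-simplices (6): P, Q, R, S, T, U
  1-simplices (12): PQ, PR, PS, PT, QR, QS, QU, RT, RU, ST, SU, TU
  2-simplices (8): PQR, PQS, PRT, PST, QRU, QSU, RTU, STU

Hence C_0 ≅ Z^6, C_1 ≅ Z^12, C_2 ≅ Z^8.

∂_1: C_1 → C_0 is given by ∂[p,q] = [q] − [p]. For instance
  ∂ST = T − S.
As a 6×12 matrix over Z this has rank 5, with invariant factors (1,1,1,1,1).

The boundary map ∂_2: C_2 → C_1 sends each 2-simplex [p,q,r] to [q,r] − [p,r] + [p,q]. For instance
  ∂QRU = RU − QU + QR,
  ∂PQS = QS − PS + PQ.
The resulting 12×8 matrix has rank 7, and its Smith normal form has invariant factors (1,1,1,1,1,1,1).

Now H_k = ker ∂_k / im ∂_{k+1}, so:

  H_0: rank C_0 − rank ∂_1 = 6 − 5 = 1, and the invariant factors of ∂_1 are all 1, so H_0 ≅ Z.
  H_1: rank ker ∂_1 − rank ∂_2 = (12 − 5) − 7 = 0, and the invariant factors of ∂_2 are all 1, so H_1 ≅ 0.
  H_2: rank ker ∂_2 − rank ∂_3 = (8 − 7) − 0 = 1, and there is no ∂_3, so H_2 ≅ Z.

H_0 = Z,  H_1 = 0,  H_2 = Z.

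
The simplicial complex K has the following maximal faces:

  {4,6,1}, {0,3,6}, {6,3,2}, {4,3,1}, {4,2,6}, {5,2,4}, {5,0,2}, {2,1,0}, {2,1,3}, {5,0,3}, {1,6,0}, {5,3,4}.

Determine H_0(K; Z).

Order the vertices as 0 < 1 < 2 < 3 < 4 < 5 < 6. Listing each simplex with vertices in this order, K has dimension 2 with simplices:

  0-simplices (7): [0], [1], [2], [3], [4], [5], [6]
  1-simplices (18): [0,1], [0,2], [0,3], [0,5], [0,6], [1,2], [1,3], [1,4], [1,6], [2,3], [2,4], [2,5], [2,6], [3,4], [3,5], [3,6], [4,5], [4,6]
  2-simplices (12): [0,1,2], [0,1,6], [0,2,5], [0,3,5], [0,3,6], [1,2,3], [1,3,4], [1,4,6], [2,3,6], [2,4,5], [2,4,6], [3,4,5]

so the chain groups are C_0 ≅ Z^7, C_1 ≅ Z^18, C_2 ≅ Z^12.

∂_1: C_1 → C_0 sends each edge [p,q] (with p < q) to q − p. For instance
  ∂[2,3] = [3] − [2].
As a 7×18 matrix over Z this has rank 6, with invariant factors (1,1,1,1,1,1).

∂_2: C_2 → C_1 maps a triangle to the signed sum of its edges. For instance
  ∂[0,2,5] = [2,5] − [0,5] + [0,2],
  ∂[2,4,6] = [4,6] − [2,6] + [2,4].
The resulting 18×12 matrix has rank 12, and its Smith normal form has invariant factors (1,1,1,1,1,1,1,1,1,1,1,2).

From H_k ≅ ker(∂_k) / im(∂_{k+1}) we obtain:

  H_0: rank C_0 − rank ∂_1 = 7 − 6 = 1, and the invariant factors of ∂_1 are all 1, so H_0 = Z.

H_0 = Z.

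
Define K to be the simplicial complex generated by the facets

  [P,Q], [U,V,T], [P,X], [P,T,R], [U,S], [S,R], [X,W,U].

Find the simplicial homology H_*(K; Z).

K has 9 vertices, 13 edges, 3 triangles.
rank ∂_0 = 0, rank ∂_1 = 8 ⇒ b_0 = 9 − 0 − 8 = 1; all invariant factors of ∂_1 are 1 so no torsion. So H_0 = Z.
rank ∂_1 = 8, rank ∂_2 = 3 ⇒ b_1 = 13 − 8 − 3 = 2; all invariant factors of ∂_2 are 1 so no torsion. So H_1 = Z^2.
rank ∂_2 = 3, rank ∂_3 = 0 ⇒ b_2 = 3 − 3 − 0 = 0. So H_2 = 0.

H_0 ≅ Z,  H_1 ≅ Z^2,  H_2 = 0.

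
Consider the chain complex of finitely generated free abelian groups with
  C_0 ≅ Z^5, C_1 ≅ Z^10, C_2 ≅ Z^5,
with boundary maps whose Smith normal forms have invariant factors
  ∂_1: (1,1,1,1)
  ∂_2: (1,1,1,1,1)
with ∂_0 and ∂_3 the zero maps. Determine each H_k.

H_0 ≅ Z,  H_1 ≅ Z,  H_2 = 0.

H_0: b_0 = 5 − 0 − 4 = 1; torsion from ∂_1 factors > 1: none. So H_0 ≅ Z.
H_1: b_1 = 10 − 4 − 5 = 1; torsion from ∂_2 factors > 1: none. So H_1 ≅ Z.
H_2: b_2 = 5 − 5 − 0 = 0; torsion from ∂_3 factors > 1: none. So H_2 ≅ 0.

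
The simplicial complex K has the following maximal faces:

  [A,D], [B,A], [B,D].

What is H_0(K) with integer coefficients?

We work with the vertex ordering A < B < D. The simplices of K, each written with vertices in increasing order, are:

  0-simplices (3): A, B, D
  1-simplices (3): AB, AD, BD

Hence C_0 ≅ Z^3, C_1 ≅ Z^3.

Boundary ∂_1: C_1 → C_0 is given by ∂[p,q] = [q] − [p]. For instance
  ∂BD = D − B.
The resulting 3×3 matrix has rank 2, and its Smith normal form has invariant factors (1,1).

Computing H_k = (kernel of ∂_k) / (image of ∂_{k+1}):

  H_0: rank C_0 − rank ∂_1 = 3 − 2 = 1, and the invariant factors of ∂_1 are all 1, so H_0 ≅ Z.

H_0 ≅ Z.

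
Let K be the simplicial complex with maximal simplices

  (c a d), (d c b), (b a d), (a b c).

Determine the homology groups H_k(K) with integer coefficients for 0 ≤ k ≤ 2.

Take the total order a < b < c < d on the vertex set. Then K (dimension 2) consists of the simplices:

  0-simplices (4): a, b, c, d
  1-simplices (6): ab, ac, ad, bc, bd, cd
  2-simplices (4): abc, abd, acd, bcd

so the chain groups are C_0 ≅ Z^4, C_1 ≅ Z^6, C_2 ≅ Z^4.

The boundary map ∂_1: C_1 → C_0 sends each edge [p,q] (with p < q) to q − p.
This gives a 4×6 integer matrix of rank 3; reducing to Smith normal form yields diagonal entries (1,1,1).

Boundary ∂_2: C_2 → C_1 acts by ∂[p,q,r] = [q,r] − [p,r] + [p,q]. For instance
  ∂abc = bc − ac + ab,
  ∂abd = bd − ad + ab.
This gives a 6×4 integer matrix of rank 3; reducing to Smith normal form yields diagonal entries (1,1,1).

Reading off H_k = ker ∂_k / im ∂_{k+1}:

  H_0: rank C_0 − rank ∂_1 = 4 − 3 = 1, and the invariant factors of ∂_1 are all 1, so H_0 ≅ Z.
  H_1: rank ker ∂_1 − rank ∂_2 = (6 − 3) − 3 = 0, and the invariant factors of ∂_2 are all 1, so H_1 ≅ 0.
  H_2: rank ker ∂_2 − rank ∂_3 = (4 − 3) − 0 = 1, and there is no ∂_3, so H_2 ≅ Z.

H_0 = Z,  H_1 = 0,  H_2 = Z.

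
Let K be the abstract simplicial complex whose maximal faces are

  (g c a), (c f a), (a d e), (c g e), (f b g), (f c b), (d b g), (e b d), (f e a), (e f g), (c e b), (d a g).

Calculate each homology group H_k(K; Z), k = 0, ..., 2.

H_0 ≅ Z,  H_1 ≅ Z/2Z,  H_2 = 0.

Take the total order a < b < c < d < e < f < g on the vertex set. Then K (dimension 2) consists of the simplices:

  0-simplices (7): a, b, c, d, e, f, g
  1-simplices (18): ac, ad, ae, af, ag, bc, bd, be, bf, bg, ce, cf, cg, de, dg, ef, eg, fg
  2-simplices (12): acf, acg, ade, adg, aef, bce, bcf, bde, bdg, bfg, ceg, efg

Hence C_0 ≅ Z^7, C_1 ≅ Z^18, C_2 ≅ Z^12.

∂_1: C_1 → C_0 sends each edge [p,q] (with p < q) to q − p.
The resulting 7×18 matrix has rank 6, and its Smith normal form has invariant factors (1,1,1,1,1,1).

∂_2: C_2 → C_1 maps a triangle to the signed sum of its edges. For instance
  ∂bfg = fg − bg + bf,
  ∂bde = de − be + bd.
The 18×12 boundary matrix has rank 12 and Smith normal form diag(1,1,1,1,1,1,1,1,1,1,1,2).

Reading off H_k = ker ∂_k / im ∂_{k+1}:

  H_0: rank C_0 − rank ∂_1 = 7 − 6 = 1, and the invariant factors of ∂_1 are all 1, so H_0 ≅ Z.
  H_1: rank ker ∂_1 − rank ∂_2 = (18 − 6) − 12 = 0, and ∂_2 has invariant factor 2 > 1, so H_1 ≅ Z/2Z.
  H_2: rank ker ∂_2 − rank ∂_3 = (12 − 12) − 0 = 0, and there is no ∂_3, so H_2 ≅ 0.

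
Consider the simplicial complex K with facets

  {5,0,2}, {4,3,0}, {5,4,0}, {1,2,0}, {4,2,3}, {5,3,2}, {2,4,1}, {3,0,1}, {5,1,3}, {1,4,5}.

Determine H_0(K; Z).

Take the total order 0 < 1 < 2 < 3 < 4 < 5 on the vertex set. Then K (dimension 2) consists of the simplices:

  0-simplices (6): [0], [1], [2], [3], [4], [5]
  1-simplices (15): [0,1], [0,2], [0,3], [0,4], [0,5], [1,2], [1,3], [1,4], [1,5], [2,3], [2,4], [2,5], [3,4], [3,5], [4,5]
  2-simplices (10): [0,1,2], [0,1,3], [0,2,5], [0,3,4], [0,4,5], [1,2,4], [1,3,5], [1,4,5], [2,3,4], [2,3,5]

so the chain groups are C_0 ≅ Z^6, C_1 ≅ Z^15, C_2 ≅ Z^10.

∂_1: C_1 → C_0 is given by ∂[p,q] = [q] − [p]. For instance
  ∂[1,5] = [5] − [1].
As a 6×15 matrix over Z this has rank 5, with invariant factors (1,1,1,1,1).

∂_2: C_2 → C_1 sends each 2-simplex [p,q,r] to [q,r] − [p,r] + [p,q]. For instance
  ∂[1,4,5] = [4,5] − [1,5] + [1,4],
  ∂[1,3,5] = [3,5] − [1,5] + [1,3].
The resulting 15×10 matrix has rank 10, and its Smith normal form has invariant factors (1,1,1,1,1,1,1,1,1,2).

From H_k ≅ ker(∂_k) / im(∂_{k+1}) we obtain:

  H_0: rank C_0 − rank ∂_1 = 6 − 5 = 1, and the invariant factors of ∂_1 are all 1, so H_0 = Z.

(K is a triangulation of the real projective plane RP^2.)

H_0 = Z.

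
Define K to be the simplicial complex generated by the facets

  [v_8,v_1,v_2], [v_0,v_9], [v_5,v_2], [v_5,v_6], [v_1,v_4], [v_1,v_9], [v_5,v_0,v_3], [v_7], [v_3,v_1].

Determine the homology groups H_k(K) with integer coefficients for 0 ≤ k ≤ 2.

H_0 ≅ Z^2,  H_1 ≅ Z^2,  H_2 = 0.

Fix the vertex order v_0 < v_1 < v_2 < v_3 < v_4 < v_5 < v_6 < v_7 < v_8 < v_9 and write every simplex with vertices in increasing order. Then dim K = 2 and the simplices of K are:

  0-simplices (10): [v_0], [v_1], [v_2], [v_3], [v_4], [v_5], [v_6], [v_7], [v_8], [v_9]
  1-simplices (12): [v_0,v_3], [v_0,v_5], [v_0,v_9], [v_1,v_2], [v_1,v_3], [v_1,v_4], [v_1,v_8], [v_1,v_9], [v_2,v_5], [v_2,v_8], [v_3,v_5], [v_5,v_6]
  2-simplices (2): [v_0,v_3,v_5], [v_1,v_2,v_8]

giving chain groups C_0 ≅ Z^10, C_1 ≅ Z^12, C_2 ≅ Z^2.

∂_1: C_1 → C_0 sends each edge [p,q] (with p < q) to q − p. For instance
  ∂[v_3,v_5] = [v_5] − [v_3].
The 10×12 boundary matrix has rank 8 and Smith normal form diag(1,1,1,1,1,1,1,1).

The boundary map ∂_2: C_2 → C_1 acts by ∂[p,q,r] = [q,r] − [p,r] + [p,q]. For instance
  ∂[v_1,v_2,v_8] = [v_2,v_8] − [v_1,v_8] + [v_1,v_2],
  ∂[v_0,v_3,v_5] = [v_3,v_5] − [v_0,v_5] + [v_0,v_3].
As a 12×2 matrix over Z this has rank 2, with invariant factors (1,1).

Now H_k = ker ∂_k / im ∂_{k+1}, so:

  H_0: rank C_0 − rank ∂_1 = 10 − 8 = 2, and the invariant factors of ∂_1 are all 1, so H_0 ≅ Z^2.
  H_1: rank ker ∂_1 − rank ∂_2 = (12 − 8) − 2 = 2, and the invariant factors of ∂_2 are all 1, so H_1 ≅ Z^2.
  H_2: rank ker ∂_2 − rank ∂_3 = (2 − 2) − 0 = 0, and there is no ∂_3, so H_2 ≅ 0.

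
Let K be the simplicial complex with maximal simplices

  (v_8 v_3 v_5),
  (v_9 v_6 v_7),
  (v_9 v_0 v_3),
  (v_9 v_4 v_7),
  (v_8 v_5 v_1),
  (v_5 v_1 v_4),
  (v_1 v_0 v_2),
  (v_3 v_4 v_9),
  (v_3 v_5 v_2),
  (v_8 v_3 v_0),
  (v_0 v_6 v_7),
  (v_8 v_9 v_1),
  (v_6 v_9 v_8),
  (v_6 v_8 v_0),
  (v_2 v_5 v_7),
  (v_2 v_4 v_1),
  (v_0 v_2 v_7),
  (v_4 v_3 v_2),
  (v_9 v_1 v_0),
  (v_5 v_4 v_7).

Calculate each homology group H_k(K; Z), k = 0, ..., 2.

H_0 = Z,  H_1 = Z ⊕ Z/2,  H_2 = 0.

Fix the vertex order v_0 < v_1 < v_2 < v_3 < v_4 < v_5 < v_6 < v_7 < v_8 < v_9 and write every simplex with vertices in increasing order. Then dim K = 2 and the simplices of K are:

  0-simplices (10): [v_0], [v_1], [v_2], [v_3], [v_4], [v_5], [v_6], [v_7], [v_8], [v_9]
  1-simplices (30): (30 of them)
  2-simplices (20): (20 of them)

Hence C_0 ≅ Z^10, C_1 ≅ Z^30, C_2 ≅ Z^20.

The boundary map ∂_1: C_1 → C_0 sends each edge [p,q] (with p < q) to q − p. For instance
  ∂[v_8,v_9] = [v_9] − [v_8].
The resulting 10×30 matrix has rank 9, and its Smith normal form has invariant factors (1,1,1,1,1,1,1,1,1).

Boundary ∂_2: C_2 → C_1 maps a triangle to the signed sum of its edges. For instance
  ∂[v_4,v_5,v_7] = [v_5,v_7] − [v_4,v_7] + [v_4,v_5],
  ∂[v_0,v_6,v_7] = [v_6,v_7] − [v_0,v_7] + [v_0,v_6].
As a 30×20 matrix over Z this has rank 20, with invariant factors (1,1,1,1,1,1,1,1,1,1,1,1,1,1,1,1,1,1,1,2).

From H_k ≅ ker(∂_k) / im(∂_{k+1}) we obtain:

  H_0: rank C_0 − rank ∂_1 = 10 − 9 = 1, and the invariant factors of ∂_1 are all 1, so H_0 = Z.
  H_1: rank ker ∂_1 − rank ∂_2 = (30 − 9) − 20 = 1, and ∂_2 has invariant factor 2 > 1, so H_1 = Z ⊕ Z/2.
  H_2: rank ker ∂_2 − rank ∂_3 = (20 − 20) − 0 = 0, and there is no ∂_3, so H_2 = 0.

As a check, the Euler characteristic is 10 − 30 + 20 = 0, which agrees with 1 − 1 + 0 = 0.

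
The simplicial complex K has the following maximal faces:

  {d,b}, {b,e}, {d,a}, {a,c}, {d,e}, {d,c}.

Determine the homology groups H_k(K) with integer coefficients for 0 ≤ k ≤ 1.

We work with the vertex ordering a < b < c < d < e. The simplices of K, each written with vertices in increasing order, are:

  0-simplices (5): a, b, c, d, e
  1-simplices (6): ac, ad, bd, be, cd, de

Hence C_0 ≅ Z^5, C_1 ≅ Z^6.

The boundary map ∂_1: C_1 → C_0 is given by ∂[p,q] = [q] − [p]. For instance
  ∂de = e − d.
As a 5×6 matrix over Z this has rank 4, with invariant factors (1,1,1,1).

Reading off H_k = ker ∂_k / im ∂_{k+1}:

  H_0: rank C_0 − rank ∂_1 = 5 − 4 = 1, and the invariant factors of ∂_1 are all 1, so H_0 ≅ Z.
  H_1: rank ker ∂_1 − rank ∂_2 = (6 − 4) − 0 = 2, and there is no ∂_2, so H_1 ≅ Z^2.

H_0 ≅ Z,  H_1 ≅ Z^2.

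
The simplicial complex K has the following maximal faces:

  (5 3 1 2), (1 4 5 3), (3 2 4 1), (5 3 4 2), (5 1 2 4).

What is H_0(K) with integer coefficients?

K has 5 vertices, 10 edges, 10 triangles, 5 3-simplices.
rank ∂_0 = 0, rank ∂_1 = 4 ⇒ b_0 = 5 − 0 − 4 = 1; all invariant factors of ∂_1 are 1 so no torsion. So H_0 ≅ Z.

H_0 ≅ Z.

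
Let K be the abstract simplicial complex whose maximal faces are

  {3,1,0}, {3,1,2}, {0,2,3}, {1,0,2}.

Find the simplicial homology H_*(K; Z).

Fix the vertex order 0 < 1 < 2 < 3 and write every simplex with vertices in increasing order. Then dim K = 2 and the simplices of K are:

  0-simplices (4): [0], [1], [2], [3]
  1-simplices (6): [0,1], [0,2], [0,3], [1,2], [1,3], [2,3]
  2-simplices (4): [0,1,2], [0,1,3], [0,2,3], [1,2,3]

Hence C_0 ≅ Z^4, C_1 ≅ Z^6, C_2 ≅ Z^4.

The boundary map ∂_1: C_1 → C_0 is given by ∂[p,q] = [q] − [p].
As a 4×6 matrix over Z this has rank 3, with invariant factors (1,1,1).

The boundary map ∂_2: C_2 → C_1 maps a triangle to the signed sum of its edges. For instance
  ∂[1,2,3] = [2,3] − [1,3] + [1,2],
  ∂[0,1,3] = [1,3] − [0,3] + [0,1].
The 6×4 boundary matrix has rank 3 and Smith normal form diag(1,1,1).

Computing H_k = (kernel of ∂_k) / (image of ∂_{k+1}):

  H_0: rank C_0 − rank ∂_1 = 4 − 3 = 1, and the invariant factors of ∂_1 are all 1, so H_0 = Z.
  H_1: rank ker ∂_1 − rank ∂_2 = (6 − 3) − 3 = 0, and the invariant factors of ∂_2 are all 1, so H_1 = 0.
  H_2: rank ker ∂_2 − rank ∂_3 = (4 − 3) − 0 = 1, and there is no ∂_3, so H_2 = Z.

(K is a triangulation of the 2-sphere S^2.)

H_0 = Z,  H_1 = 0,  H_2 = Z.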